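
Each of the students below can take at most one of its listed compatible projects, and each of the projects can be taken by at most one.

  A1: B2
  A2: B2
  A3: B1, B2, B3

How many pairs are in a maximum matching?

Unit-capacity flow: source→left, listed edges, right→sink; max matching = max flow.
Augmenting path A1→B2 (+1); matched 1.
Augmenting path A3→B1 (+1); matched 2.
No augmenting path remains; maximum matching = 2.
König certificate: {A3, B2} is a vertex cover of size 2 (every listed pair touches it), so no matching can be larger.

2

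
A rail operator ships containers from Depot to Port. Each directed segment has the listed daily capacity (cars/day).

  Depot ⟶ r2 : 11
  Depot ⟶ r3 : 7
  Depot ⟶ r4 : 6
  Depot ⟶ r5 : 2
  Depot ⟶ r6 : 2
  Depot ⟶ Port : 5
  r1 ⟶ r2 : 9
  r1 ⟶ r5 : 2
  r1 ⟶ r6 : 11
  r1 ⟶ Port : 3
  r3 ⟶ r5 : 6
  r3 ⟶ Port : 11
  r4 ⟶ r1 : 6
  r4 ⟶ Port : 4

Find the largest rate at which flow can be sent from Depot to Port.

18

Augment Depot→Port: bottleneck 5, flow now 5.
Augment Depot→r3→Port: bottleneck 7, flow now 12.
Augment Depot→r4→Port: bottleneck 4, flow now 16.
Augment Depot→r4→r1→Port: bottleneck 2, flow now 18.
No augmenting path remains; maximum flow = 18.
In the residual graph, reachable from Depot: {Depot, r2, r5, r6}.
Min-cut edges: Depot→r3 (7), Depot→r4 (6), Depot→Port (5); capacity 7 + 6 + 5 = 18.
This cut is saturated, so no flow can exceed 18.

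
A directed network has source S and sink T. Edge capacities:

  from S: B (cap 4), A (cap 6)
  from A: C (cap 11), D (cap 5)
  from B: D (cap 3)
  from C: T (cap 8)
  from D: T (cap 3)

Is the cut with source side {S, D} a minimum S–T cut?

Given cut capacity: 6 + 4 + 3 = 13.
Augment S→A→C→T: bottleneck 6, flow now 6.
Augment S→B→D→T: bottleneck 3, flow now 9.
No augmenting path remains; maximum flow = 9.
In the residual graph, reachable from S: {S, B}.
Min-cut edges: S→A (6), B→D (3); capacity 6 + 3 = 9.
Cut capacity 13 exceeds the max flow 9, so it is not minimum.

No — its capacity is 13, but the minimum cut has capacity 9.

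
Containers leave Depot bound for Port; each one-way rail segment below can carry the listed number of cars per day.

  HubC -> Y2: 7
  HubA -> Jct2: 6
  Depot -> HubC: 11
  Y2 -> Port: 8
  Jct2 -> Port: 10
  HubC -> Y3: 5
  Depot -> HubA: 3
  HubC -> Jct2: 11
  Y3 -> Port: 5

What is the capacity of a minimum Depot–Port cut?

Augment Depot→HubC→Y3→Port: bottleneck 5, flow now 5.
Augment Depot→HubC→Y2→Port: bottleneck 6, flow now 11.
Augment Depot→HubA→Jct2→Port: bottleneck 3, flow now 14.
No augmenting path remains; maximum flow = 14.
By max-flow min-cut, the minimum cut capacity equals the max flow.
In the residual graph, reachable from Depot: {Depot}.
Min-cut edges: Depot→HubC (11), Depot→HubA (3); capacity 11 + 3 = 14.

14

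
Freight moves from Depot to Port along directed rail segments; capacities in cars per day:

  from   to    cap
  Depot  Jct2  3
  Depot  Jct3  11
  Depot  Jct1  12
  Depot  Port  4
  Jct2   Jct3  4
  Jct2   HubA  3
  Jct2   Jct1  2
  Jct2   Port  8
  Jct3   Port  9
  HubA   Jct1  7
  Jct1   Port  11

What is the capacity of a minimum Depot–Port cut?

Augment Depot→Port: bottleneck 4, flow now 4.
Augment Depot→Jct2→Port: bottleneck 3, flow now 7.
Augment Depot→Jct3→Port: bottleneck 9, flow now 16.
Augment Depot→Jct1→Port: bottleneck 11, flow now 27.
No augmenting path remains; maximum flow = 27.
By max-flow min-cut, the minimum cut capacity equals the max flow.
In the residual graph, reachable from Depot: {Depot, Jct3, Jct1}.
Min-cut edges: Depot→Jct2 (3), Depot→Port (4), Jct3→Port (9), Jct1→Port (11); capacity 3 + 4 + 9 + 11 = 27.

27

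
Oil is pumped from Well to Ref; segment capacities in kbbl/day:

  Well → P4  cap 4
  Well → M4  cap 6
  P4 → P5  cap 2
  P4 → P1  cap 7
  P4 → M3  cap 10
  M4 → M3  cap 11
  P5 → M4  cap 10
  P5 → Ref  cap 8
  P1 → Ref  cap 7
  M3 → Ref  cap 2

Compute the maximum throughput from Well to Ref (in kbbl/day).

6

Augment Well→P4→P5→Ref: bottleneck 2, flow now 2.
Augment Well→P4→P1→Ref: bottleneck 2, flow now 4.
Augment Well→M4→M3→Ref: bottleneck 2, flow now 6.
No augmenting path remains; maximum flow = 6.
In the residual graph, reachable from Well: {Well, M4, M3}.
Min-cut edges: Well→P4 (4), M3→Ref (2); capacity 4 + 2 = 6.
This cut is saturated, so no flow can exceed 6.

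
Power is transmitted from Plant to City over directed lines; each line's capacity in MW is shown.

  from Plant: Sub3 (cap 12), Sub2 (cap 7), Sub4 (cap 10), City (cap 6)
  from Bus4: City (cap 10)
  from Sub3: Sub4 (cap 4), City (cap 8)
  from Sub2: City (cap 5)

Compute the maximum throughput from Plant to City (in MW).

Augment Plant→City: bottleneck 6, flow now 6.
Augment Plant→Sub3→City: bottleneck 8, flow now 14.
Augment Plant→Sub2→City: bottleneck 5, flow now 19.
No augmenting path remains; maximum flow = 19.
In the residual graph, reachable from Plant: {Plant, Sub3, Sub2, Sub4}.
Min-cut edges: Plant→City (6), Sub3→City (8), Sub2→City (5); capacity 6 + 8 + 5 = 19.
This cut is saturated, so no flow can exceed 19.

19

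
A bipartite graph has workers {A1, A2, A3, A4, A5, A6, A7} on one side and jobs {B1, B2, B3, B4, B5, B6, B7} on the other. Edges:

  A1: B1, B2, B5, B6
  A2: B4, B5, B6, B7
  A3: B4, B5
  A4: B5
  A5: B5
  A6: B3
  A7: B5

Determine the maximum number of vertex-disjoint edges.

5

Unit-capacity flow: source→left, listed edges, right→sink; max matching = max flow.
Augmenting path A1→B1 (+1); matched 1.
Augmenting path A2→B4 (+1); matched 2.
Augmenting path A3→B5 (+1); matched 3.
Augmenting path A6→B3 (+1); matched 4.
Augmenting path A4→B5→A3→B4→A2→B6 (+1); matched 5.
No augmenting path remains; maximum matching = 5.
König certificate: {A1, A2, A3, A6, B5} is a vertex cover of size 5 (every listed pair touches it), so no matching can be larger.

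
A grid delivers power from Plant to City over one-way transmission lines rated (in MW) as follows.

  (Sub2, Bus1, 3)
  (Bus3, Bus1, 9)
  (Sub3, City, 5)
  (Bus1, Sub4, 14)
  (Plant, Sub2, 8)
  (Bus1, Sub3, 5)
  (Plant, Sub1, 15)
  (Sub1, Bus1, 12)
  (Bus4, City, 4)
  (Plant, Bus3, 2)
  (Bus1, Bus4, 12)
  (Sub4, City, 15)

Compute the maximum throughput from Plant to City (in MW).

Augment Plant→Sub1→Bus1→Sub3→City: bottleneck 5, flow now 5.
Augment Plant→Sub1→Bus1→Bus4→City: bottleneck 4, flow now 9.
Augment Plant→Sub1→Bus1→Sub4→City: bottleneck 3, flow now 12.
Augment Plant→Sub2→Bus1→Sub4→City: bottleneck 3, flow now 15.
Augment Plant→Bus3→Bus1→Sub4→City: bottleneck 2, flow now 17.
No augmenting path remains; maximum flow = 17.
In the residual graph, reachable from Plant: {Plant, Sub1, Sub2}.
Min-cut edges: Plant→Bus3 (2), Sub1→Bus1 (12), Sub2→Bus1 (3); capacity 2 + 12 + 3 = 17.
This cut is saturated, so no flow can exceed 17.

17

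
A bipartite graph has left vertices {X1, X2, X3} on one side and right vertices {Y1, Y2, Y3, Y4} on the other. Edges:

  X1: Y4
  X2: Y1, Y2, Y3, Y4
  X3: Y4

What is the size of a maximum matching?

Unit-capacity flow: source→left, listed edges, right→sink; max matching = max flow.
Augmenting path X1→Y4 (+1); matched 1.
Augmenting path X2→Y1 (+1); matched 2.
No augmenting path remains; maximum matching = 2.
König certificate: {X2, Y4} is a vertex cover of size 2 (every listed pair touches it), so no matching can be larger.

2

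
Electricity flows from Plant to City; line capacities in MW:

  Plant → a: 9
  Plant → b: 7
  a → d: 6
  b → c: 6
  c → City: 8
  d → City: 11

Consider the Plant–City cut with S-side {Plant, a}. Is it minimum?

No — its capacity is 13, but the minimum cut has capacity 12.

Given cut capacity: 7 + 6 = 13.
Augment Plant→a→d→City: bottleneck 6, flow now 6.
Augment Plant→b→c→City: bottleneck 6, flow now 12.
No augmenting path remains; maximum flow = 12.
In the residual graph, reachable from Plant: {Plant, a, b}.
Min-cut edges: a→d (6), b→c (6); capacity 6 + 6 = 12.
Cut capacity 13 exceeds the max flow 12, so it is not minimum.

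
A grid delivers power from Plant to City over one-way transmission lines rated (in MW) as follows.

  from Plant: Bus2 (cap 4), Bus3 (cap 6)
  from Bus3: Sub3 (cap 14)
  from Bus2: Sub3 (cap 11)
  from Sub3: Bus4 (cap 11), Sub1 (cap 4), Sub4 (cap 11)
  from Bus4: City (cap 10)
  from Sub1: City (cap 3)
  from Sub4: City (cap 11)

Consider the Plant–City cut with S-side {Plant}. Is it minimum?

Yes — it is a minimum cut (capacity 10).

Given cut capacity: 6 + 4 = 10.
Augment Plant→Bus3→Sub3→Bus4→City: bottleneck 6, flow now 6.
Augment Plant→Bus2→Sub3→Bus4→City: bottleneck 4, flow now 10.
No augmenting path remains; maximum flow = 10.
Cut capacity 10 equals the max flow, so it is a minimum cut.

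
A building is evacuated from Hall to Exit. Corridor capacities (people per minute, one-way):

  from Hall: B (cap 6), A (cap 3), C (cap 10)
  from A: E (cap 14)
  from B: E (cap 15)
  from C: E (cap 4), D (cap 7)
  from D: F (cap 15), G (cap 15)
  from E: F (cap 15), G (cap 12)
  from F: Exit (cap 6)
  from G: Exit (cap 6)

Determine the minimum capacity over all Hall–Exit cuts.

Augment Hall→A→E→F→Exit: bottleneck 3, flow now 3.
Augment Hall→B→E→F→Exit: bottleneck 3, flow now 6.
Augment Hall→B→E→G→Exit: bottleneck 3, flow now 9.
Augment Hall→C→D→G→Exit: bottleneck 3, flow now 12.
No augmenting path remains; maximum flow = 12.
By max-flow min-cut, the minimum cut capacity equals the max flow.
In the residual graph, reachable from Hall: {Hall, A, B, C, D, E, F, G}.
Min-cut edges: F→Exit (6), G→Exit (6); capacity 6 + 6 = 12.

12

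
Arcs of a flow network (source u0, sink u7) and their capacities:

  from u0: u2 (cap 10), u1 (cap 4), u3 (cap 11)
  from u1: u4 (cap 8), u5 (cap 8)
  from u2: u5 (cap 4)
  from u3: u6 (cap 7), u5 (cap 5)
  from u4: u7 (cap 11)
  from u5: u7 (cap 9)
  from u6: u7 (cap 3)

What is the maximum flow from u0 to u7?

16

Augment u0→u1→u4→u7: bottleneck 4, flow now 4.
Augment u0→u2→u5→u7: bottleneck 4, flow now 8.
Augment u0→u3→u5→u7: bottleneck 5, flow now 13.
Augment u0→u3→u6→u7: bottleneck 3, flow now 16.
No augmenting path remains; maximum flow = 16.
In the residual graph, reachable from u0: {u0, u2, u3, u6}.
Min-cut edges: u0→u1 (4), u2→u5 (4), u3→u5 (5), u6→u7 (3); capacity 4 + 4 + 5 + 3 = 16.
This cut is saturated, so no flow can exceed 16.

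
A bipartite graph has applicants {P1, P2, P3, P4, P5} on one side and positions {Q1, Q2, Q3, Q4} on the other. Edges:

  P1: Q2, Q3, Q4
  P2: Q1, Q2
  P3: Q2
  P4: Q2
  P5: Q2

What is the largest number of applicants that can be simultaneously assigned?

3

Unit-capacity flow: source→left, listed edges, right→sink; max matching = max flow.
Augmenting path P1→Q2 (+1); matched 1.
Augmenting path P2→Q1 (+1); matched 2.
Augmenting path P3→Q2→P1→Q3 (+1); matched 3.
No augmenting path remains; maximum matching = 3.
König certificate: {P1, P2, Q2} is a vertex cover of size 3 (every listed pair touches it), so no matching can be larger.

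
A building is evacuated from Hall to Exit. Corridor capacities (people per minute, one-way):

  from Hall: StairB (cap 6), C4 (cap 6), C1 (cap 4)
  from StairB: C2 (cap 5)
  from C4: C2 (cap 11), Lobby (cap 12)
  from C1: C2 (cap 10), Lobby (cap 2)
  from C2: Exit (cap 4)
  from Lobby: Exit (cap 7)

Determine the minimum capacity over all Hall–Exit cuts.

11

Augment Hall→StairB→C2→Exit: bottleneck 4, flow now 4.
Augment Hall→C4→Lobby→Exit: bottleneck 6, flow now 10.
Augment Hall→C1→Lobby→Exit: bottleneck 1, flow now 11.
No augmenting path remains; maximum flow = 11.
By max-flow min-cut, the minimum cut capacity equals the max flow.
In the residual graph, reachable from Hall: {Hall, StairB, C4, C1, C2, Lobby}.
Min-cut edges: C2→Exit (4), Lobby→Exit (7); capacity 4 + 7 = 11.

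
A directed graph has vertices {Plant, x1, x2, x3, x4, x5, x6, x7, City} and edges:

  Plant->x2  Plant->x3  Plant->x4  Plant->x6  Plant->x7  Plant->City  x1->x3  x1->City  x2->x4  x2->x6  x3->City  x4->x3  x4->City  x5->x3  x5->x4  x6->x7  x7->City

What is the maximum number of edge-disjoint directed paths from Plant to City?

4

Assign every edge capacity 1; by Menger, the answer equals the max flow.
Path Plant→City (+1); total 1.
Path Plant→x3→City (+1); total 2.
Path Plant→x4→City (+1); total 3.
Path Plant→x7→City (+1); total 4.
No residual Plant→City path; max flow = 4.
Certifying cut of size 4: {Plant→City, x3→City, x4→City, x7→City}.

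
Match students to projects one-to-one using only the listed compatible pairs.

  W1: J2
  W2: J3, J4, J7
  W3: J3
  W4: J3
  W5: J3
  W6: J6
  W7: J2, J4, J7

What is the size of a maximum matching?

5

Unit-capacity flow: source→left, listed edges, right→sink; max matching = max flow.
Augmenting path W1→J2 (+1); matched 1.
Augmenting path W2→J3 (+1); matched 2.
Augmenting path W6→J6 (+1); matched 3.
Augmenting path W7→J4 (+1); matched 4.
Augmenting path W3→J3→W2→J7 (+1); matched 5.
No augmenting path remains; maximum matching = 5.
König certificate: {W1, W2, W6, W7, J3} is a vertex cover of size 5 (every listed pair touches it), so no matching can be larger.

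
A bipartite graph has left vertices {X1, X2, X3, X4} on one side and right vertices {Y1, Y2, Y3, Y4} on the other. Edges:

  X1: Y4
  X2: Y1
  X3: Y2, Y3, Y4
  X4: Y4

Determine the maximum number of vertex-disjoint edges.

Unit-capacity flow: source→left, listed edges, right→sink; max matching = max flow.
Augmenting path X1→Y4 (+1); matched 1.
Augmenting path X2→Y1 (+1); matched 2.
Augmenting path X3→Y2 (+1); matched 3.
No augmenting path remains; maximum matching = 3.
König certificate: {X2, X3, Y4} is a vertex cover of size 3 (every listed pair touches it), so no matching can be larger.

3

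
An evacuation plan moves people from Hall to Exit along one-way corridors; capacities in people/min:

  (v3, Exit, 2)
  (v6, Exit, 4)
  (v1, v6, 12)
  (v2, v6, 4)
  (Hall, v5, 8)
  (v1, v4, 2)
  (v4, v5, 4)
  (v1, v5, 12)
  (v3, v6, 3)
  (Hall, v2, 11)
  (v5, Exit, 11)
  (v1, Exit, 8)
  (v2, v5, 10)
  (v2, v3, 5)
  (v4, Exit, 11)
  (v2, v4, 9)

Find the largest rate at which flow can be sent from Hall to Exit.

Augment Hall→v5→Exit: bottleneck 8, flow now 8.
Augment Hall→v2→v3→Exit: bottleneck 2, flow now 10.
Augment Hall→v2→v4→Exit: bottleneck 9, flow now 19.
No augmenting path remains; maximum flow = 19.
In the residual graph, reachable from Hall: {Hall}.
Min-cut edges: Hall→v2 (11), Hall→v5 (8); capacity 11 + 8 = 19.
This cut is saturated, so no flow can exceed 19.

19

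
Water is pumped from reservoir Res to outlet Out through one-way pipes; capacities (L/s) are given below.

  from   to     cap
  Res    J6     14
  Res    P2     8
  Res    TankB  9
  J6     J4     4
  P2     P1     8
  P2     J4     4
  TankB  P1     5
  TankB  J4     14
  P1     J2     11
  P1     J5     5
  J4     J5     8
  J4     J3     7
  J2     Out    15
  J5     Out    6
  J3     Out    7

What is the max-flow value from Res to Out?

21

Augment Res→J6→J4→J5→Out: bottleneck 4, flow now 4.
Augment Res→P2→P1→J2→Out: bottleneck 8, flow now 12.
Augment Res→TankB→P1→J2→Out: bottleneck 3, flow now 15.
Augment Res→TankB→P1→J5→Out: bottleneck 2, flow now 17.
Augment Res→TankB→J4→J3→Out: bottleneck 4, flow now 21.
No augmenting path remains; maximum flow = 21.
In the residual graph, reachable from Res: {Res, J6}.
Min-cut edges: Res→P2 (8), Res→TankB (9), J6→J4 (4); capacity 8 + 9 + 4 = 21.
This cut is saturated, so no flow can exceed 21.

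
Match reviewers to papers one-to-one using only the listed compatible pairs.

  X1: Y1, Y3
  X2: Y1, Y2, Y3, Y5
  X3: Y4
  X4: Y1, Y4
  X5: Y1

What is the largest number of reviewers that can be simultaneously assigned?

Unit-capacity flow: source→left, listed edges, right→sink; max matching = max flow.
Augmenting path X1→Y1 (+1); matched 1.
Augmenting path X2→Y2 (+1); matched 2.
Augmenting path X3→Y4 (+1); matched 3.
Augmenting path X4→Y1→X1→Y3 (+1); matched 4.
No augmenting path remains; maximum matching = 4.
König certificate: {X1, X2, Y1, Y4} is a vertex cover of size 4 (every listed pair touches it), so no matching can be larger.

4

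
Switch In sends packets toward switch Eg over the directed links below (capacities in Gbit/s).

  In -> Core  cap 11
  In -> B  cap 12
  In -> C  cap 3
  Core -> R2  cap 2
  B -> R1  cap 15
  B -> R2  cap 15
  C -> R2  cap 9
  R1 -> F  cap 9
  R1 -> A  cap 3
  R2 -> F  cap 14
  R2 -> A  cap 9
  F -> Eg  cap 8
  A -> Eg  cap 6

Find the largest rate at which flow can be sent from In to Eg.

Augment In→Core→R2→F→Eg: bottleneck 2, flow now 2.
Augment In→B→R1→F→Eg: bottleneck 6, flow now 8.
Augment In→B→R1→A→Eg: bottleneck 3, flow now 11.
Augment In→B→R2→A→Eg: bottleneck 3, flow now 14.
No augmenting path remains; maximum flow = 14.
In the residual graph, reachable from In: {In, Core, B, C, R1, R2, F, A}.
Min-cut edges: F→Eg (8), A→Eg (6); capacity 8 + 6 = 14.
This cut is saturated, so no flow can exceed 14.

14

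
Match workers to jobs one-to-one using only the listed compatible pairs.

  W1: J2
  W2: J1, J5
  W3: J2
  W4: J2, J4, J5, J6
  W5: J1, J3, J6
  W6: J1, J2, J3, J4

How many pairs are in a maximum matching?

Unit-capacity flow: source→left, listed edges, right→sink; max matching = max flow.
Augmenting path W1→J2 (+1); matched 1.
Augmenting path W2→J1 (+1); matched 2.
Augmenting path W4→J4 (+1); matched 3.
Augmenting path W5→J3 (+1); matched 4.
Augmenting path W6→J1→W2→J5 (+1); matched 5.
No augmenting path remains; maximum matching = 5.
König certificate: {W2, W4, W5, W6, J2} is a vertex cover of size 5 (every listed pair touches it), so no matching can be larger.

5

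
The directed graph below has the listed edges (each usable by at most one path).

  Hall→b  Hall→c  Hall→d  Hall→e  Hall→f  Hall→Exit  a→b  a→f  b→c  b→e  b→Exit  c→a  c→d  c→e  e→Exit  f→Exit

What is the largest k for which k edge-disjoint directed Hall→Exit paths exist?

Assign every edge capacity 1; by Menger, the answer equals the max flow.
Path Hall→Exit (+1); total 1.
Path Hall→b→Exit (+1); total 2.
Path Hall→e→Exit (+1); total 3.
Path Hall→f→Exit (+1); total 4.
No residual Hall→Exit path; max flow = 4.
Certifying cut of size 4: {Hall→Exit, b→Exit, e→Exit, f→Exit}.

4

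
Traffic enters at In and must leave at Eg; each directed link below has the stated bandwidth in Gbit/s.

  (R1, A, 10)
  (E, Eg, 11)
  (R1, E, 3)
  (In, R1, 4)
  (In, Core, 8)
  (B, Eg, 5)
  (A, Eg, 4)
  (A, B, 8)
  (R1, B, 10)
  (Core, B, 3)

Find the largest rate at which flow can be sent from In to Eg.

7

Augment In→Core→B→Eg: bottleneck 3, flow now 3.
Augment In→R1→B→Eg: bottleneck 2, flow now 5.
Augment In→R1→A→Eg: bottleneck 2, flow now 7.
No augmenting path remains; maximum flow = 7.
In the residual graph, reachable from In: {In, Core}.
Min-cut edges: In→R1 (4), Core→B (3); capacity 4 + 3 = 7.
This cut is saturated, so no flow can exceed 7.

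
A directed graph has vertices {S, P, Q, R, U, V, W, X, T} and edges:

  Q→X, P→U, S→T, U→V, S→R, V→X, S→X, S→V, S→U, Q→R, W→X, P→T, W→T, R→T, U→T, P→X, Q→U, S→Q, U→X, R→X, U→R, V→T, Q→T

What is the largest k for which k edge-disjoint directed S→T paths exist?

5

Assign every edge capacity 1; by Menger, the answer equals the max flow.
Path S→T (+1); total 1.
Path S→Q→T (+1); total 2.
Path S→R→T (+1); total 3.
Path S→U→T (+1); total 4.
Path S→V→T (+1); total 5.
No residual S→T path; max flow = 5.
Certifying cut of size 5: {S→Q, S→R, S→T, S→U, S→V}.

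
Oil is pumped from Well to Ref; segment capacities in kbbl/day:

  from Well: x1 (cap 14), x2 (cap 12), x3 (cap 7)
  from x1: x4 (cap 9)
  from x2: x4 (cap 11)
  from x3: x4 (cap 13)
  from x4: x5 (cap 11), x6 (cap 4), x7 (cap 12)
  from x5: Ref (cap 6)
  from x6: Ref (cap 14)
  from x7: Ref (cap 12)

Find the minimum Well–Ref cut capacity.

Augment Well→x1→x4→x5→Ref: bottleneck 6, flow now 6.
Augment Well→x1→x4→x6→Ref: bottleneck 3, flow now 9.
Augment Well→x2→x4→x6→Ref: bottleneck 1, flow now 10.
Augment Well→x2→x4→x7→Ref: bottleneck 10, flow now 20.
Augment Well→x3→x4→x7→Ref: bottleneck 2, flow now 22.
No augmenting path remains; maximum flow = 22.
By max-flow min-cut, the minimum cut capacity equals the max flow.
In the residual graph, reachable from Well: {Well, x1, x2, x3, x4, x5}.
Min-cut edges: x4→x6 (4), x4→x7 (12), x5→Ref (6); capacity 4 + 12 + 6 = 22.

22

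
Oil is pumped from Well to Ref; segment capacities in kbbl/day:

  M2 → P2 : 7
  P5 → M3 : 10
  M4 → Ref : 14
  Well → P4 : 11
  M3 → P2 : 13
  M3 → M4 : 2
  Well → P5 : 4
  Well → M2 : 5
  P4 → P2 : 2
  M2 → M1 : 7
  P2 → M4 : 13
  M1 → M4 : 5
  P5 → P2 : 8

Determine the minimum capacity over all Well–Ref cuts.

11

Augment Well→P4→P2→M4→Ref: bottleneck 2, flow now 2.
Augment Well→P5→M3→M4→Ref: bottleneck 2, flow now 4.
Augment Well→P5→P2→M4→Ref: bottleneck 2, flow now 6.
Augment Well→M2→M1→M4→Ref: bottleneck 5, flow now 11.
No augmenting path remains; maximum flow = 11.
By max-flow min-cut, the minimum cut capacity equals the max flow.
In the residual graph, reachable from Well: {Well, P4}.
Min-cut edges: Well→P5 (4), Well→M2 (5), P4→P2 (2); capacity 4 + 5 + 2 = 11.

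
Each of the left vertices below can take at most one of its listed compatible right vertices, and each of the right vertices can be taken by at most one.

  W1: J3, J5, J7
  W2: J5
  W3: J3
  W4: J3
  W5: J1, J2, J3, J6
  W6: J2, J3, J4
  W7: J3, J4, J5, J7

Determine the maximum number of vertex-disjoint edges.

6

Unit-capacity flow: source→left, listed edges, right→sink; max matching = max flow.
Augmenting path W1→J3 (+1); matched 1.
Augmenting path W2→J5 (+1); matched 2.
Augmenting path W5→J1 (+1); matched 3.
Augmenting path W6→J2 (+1); matched 4.
Augmenting path W7→J4 (+1); matched 5.
Augmenting path W3→J3→W1→J7 (+1); matched 6.
No augmenting path remains; maximum matching = 6.
König certificate: {W1, W2, W5, W6, W7, J3} is a vertex cover of size 6 (every listed pair touches it), so no matching can be larger.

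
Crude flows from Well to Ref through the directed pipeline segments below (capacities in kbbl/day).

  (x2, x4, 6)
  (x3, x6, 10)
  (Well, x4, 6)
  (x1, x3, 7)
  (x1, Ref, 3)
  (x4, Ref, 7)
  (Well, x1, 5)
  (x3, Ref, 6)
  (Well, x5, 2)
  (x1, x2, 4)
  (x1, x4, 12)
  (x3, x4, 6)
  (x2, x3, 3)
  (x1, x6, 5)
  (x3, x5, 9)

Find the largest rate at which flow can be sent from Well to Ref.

11

Augment Well→x1→Ref: bottleneck 3, flow now 3.
Augment Well→x4→Ref: bottleneck 6, flow now 9.
Augment Well→x1→x3→Ref: bottleneck 2, flow now 11.
No augmenting path remains; maximum flow = 11.
In the residual graph, reachable from Well: {Well, x5}.
Min-cut edges: Well→x1 (5), Well→x4 (6); capacity 5 + 6 = 11.
This cut is saturated, so no flow can exceed 11.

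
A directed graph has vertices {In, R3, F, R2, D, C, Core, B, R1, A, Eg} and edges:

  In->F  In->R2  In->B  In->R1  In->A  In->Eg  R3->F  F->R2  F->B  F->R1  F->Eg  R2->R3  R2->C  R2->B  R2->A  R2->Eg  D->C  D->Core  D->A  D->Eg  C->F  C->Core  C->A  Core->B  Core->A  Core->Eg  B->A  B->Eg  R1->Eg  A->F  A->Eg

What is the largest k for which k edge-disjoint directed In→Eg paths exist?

Assign every edge capacity 1; by Menger, the answer equals the max flow.
Path In→Eg (+1); total 1.
Path In→F→Eg (+1); total 2.
Path In→R2→Eg (+1); total 3.
Path In→B→Eg (+1); total 4.
Path In→R1→Eg (+1); total 5.
Path In→A→Eg (+1); total 6.
No residual In→Eg path; max flow = 6.
Certifying cut of size 6: {In→A, In→B, In→Eg, In→F, In→R1, In→R2}.

6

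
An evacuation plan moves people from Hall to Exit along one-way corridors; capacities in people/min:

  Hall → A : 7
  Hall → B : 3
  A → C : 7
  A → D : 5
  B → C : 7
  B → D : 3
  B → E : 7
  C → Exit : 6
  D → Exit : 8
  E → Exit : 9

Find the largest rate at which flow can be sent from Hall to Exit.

10

Augment Hall→A→C→Exit: bottleneck 6, flow now 6.
Augment Hall→A→D→Exit: bottleneck 1, flow now 7.
Augment Hall→B→D→Exit: bottleneck 3, flow now 10.
No augmenting path remains; maximum flow = 10.
In the residual graph, reachable from Hall: {Hall}.
Min-cut edges: Hall→A (7), Hall→B (3); capacity 7 + 3 = 10.
This cut is saturated, so no flow can exceed 10.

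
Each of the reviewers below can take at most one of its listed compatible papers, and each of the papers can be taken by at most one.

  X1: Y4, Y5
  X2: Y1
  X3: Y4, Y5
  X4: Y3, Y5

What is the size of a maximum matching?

Unit-capacity flow: source→left, listed edges, right→sink; max matching = max flow.
Augmenting path X1→Y4 (+1); matched 1.
Augmenting path X2→Y1 (+1); matched 2.
Augmenting path X3→Y5 (+1); matched 3.
Augmenting path X4→Y3 (+1); matched 4.
No augmenting path remains; maximum matching = 4.
König certificate: {X1, X2, X3, X4} is a vertex cover of size 4 (every listed pair touches it), so no matching can be larger.

4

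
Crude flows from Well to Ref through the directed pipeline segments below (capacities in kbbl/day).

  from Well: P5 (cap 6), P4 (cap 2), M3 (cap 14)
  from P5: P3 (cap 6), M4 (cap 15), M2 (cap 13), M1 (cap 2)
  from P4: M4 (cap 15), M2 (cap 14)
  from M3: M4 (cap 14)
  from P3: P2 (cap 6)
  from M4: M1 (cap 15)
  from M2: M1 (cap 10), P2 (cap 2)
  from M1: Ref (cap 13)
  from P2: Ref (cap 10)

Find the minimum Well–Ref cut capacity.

Augment Well→P5→M1→Ref: bottleneck 2, flow now 2.
Augment Well→P5→P3→P2→Ref: bottleneck 4, flow now 6.
Augment Well→P4→M4→M1→Ref: bottleneck 2, flow now 8.
Augment Well→M3→M4→M1→Ref: bottleneck 9, flow now 17.
Augment Well→M3→M4→P4→M2→P2→Ref: bottleneck 2, flow now 19. (uses reverse residual edge)
Augment Well→M3→M4→M1→P5→P3→P2→Ref: bottleneck 2, flow now 21. (uses reverse residual edge)
No augmenting path remains; maximum flow = 21.
By max-flow min-cut, the minimum cut capacity equals the max flow.
In the residual graph, reachable from Well: {Well, M3, M4, M1}.
Min-cut edges: Well→P5 (6), Well→P4 (2), M1→Ref (13); capacity 6 + 2 + 13 = 21.

21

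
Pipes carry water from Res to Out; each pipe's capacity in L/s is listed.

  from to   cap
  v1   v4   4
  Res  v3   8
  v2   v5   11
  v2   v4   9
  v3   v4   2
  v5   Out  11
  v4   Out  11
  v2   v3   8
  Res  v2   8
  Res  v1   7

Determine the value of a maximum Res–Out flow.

14

Augment Res→v1→v4→Out: bottleneck 4, flow now 4.
Augment Res→v2→v4→Out: bottleneck 7, flow now 11.
Augment Res→v2→v5→Out: bottleneck 1, flow now 12.
Augment Res→v3→v4→v2→v5→Out: bottleneck 2, flow now 14. (uses reverse residual edge)
No augmenting path remains; maximum flow = 14.
In the residual graph, reachable from Res: {Res, v1, v3}.
Min-cut edges: Res→v2 (8), v1→v4 (4), v3→v4 (2); capacity 8 + 4 + 2 = 14.
This cut is saturated, so no flow can exceed 14.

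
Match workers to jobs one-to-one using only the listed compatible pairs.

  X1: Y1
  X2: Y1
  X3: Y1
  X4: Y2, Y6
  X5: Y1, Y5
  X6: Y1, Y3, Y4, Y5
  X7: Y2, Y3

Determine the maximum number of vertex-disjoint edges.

5

Unit-capacity flow: source→left, listed edges, right→sink; max matching = max flow.
Augmenting path X1→Y1 (+1); matched 1.
Augmenting path X4→Y2 (+1); matched 2.
Augmenting path X5→Y5 (+1); matched 3.
Augmenting path X6→Y3 (+1); matched 4.
Augmenting path X7→Y2→X4→Y6 (+1); matched 5.
No augmenting path remains; maximum matching = 5.
König certificate: {X4, X5, X6, X7, Y1} is a vertex cover of size 5 (every listed pair touches it), so no matching can be larger.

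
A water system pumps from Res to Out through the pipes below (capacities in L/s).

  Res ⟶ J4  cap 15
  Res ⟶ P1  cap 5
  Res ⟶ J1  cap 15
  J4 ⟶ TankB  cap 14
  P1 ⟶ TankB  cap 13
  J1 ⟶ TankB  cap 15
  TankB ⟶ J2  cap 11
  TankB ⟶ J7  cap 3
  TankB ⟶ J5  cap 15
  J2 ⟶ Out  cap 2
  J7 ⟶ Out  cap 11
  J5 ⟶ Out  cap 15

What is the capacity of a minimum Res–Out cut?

20

Augment Res→J4→TankB→J2→Out: bottleneck 2, flow now 2.
Augment Res→J4→TankB→J7→Out: bottleneck 3, flow now 5.
Augment Res→J4→TankB→J5→Out: bottleneck 9, flow now 14.
Augment Res→P1→TankB→J5→Out: bottleneck 5, flow now 19.
Augment Res→J1→TankB→J5→Out: bottleneck 1, flow now 20.
No augmenting path remains; maximum flow = 20.
By max-flow min-cut, the minimum cut capacity equals the max flow.
In the residual graph, reachable from Res: {Res, J4, P1, J1, TankB, J2}.
Min-cut edges: TankB→J7 (3), TankB→J5 (15), J2→Out (2); capacity 3 + 15 + 2 = 20.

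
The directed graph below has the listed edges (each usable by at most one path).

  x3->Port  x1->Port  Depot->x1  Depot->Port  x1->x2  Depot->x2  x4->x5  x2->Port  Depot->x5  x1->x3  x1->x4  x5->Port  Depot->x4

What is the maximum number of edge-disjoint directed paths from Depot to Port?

Assign every edge capacity 1; by Menger, the answer equals the max flow.
Path Depot→Port (+1); total 1.
Path Depot→x1→Port (+1); total 2.
Path Depot→x2→Port (+1); total 3.
Path Depot→x5→Port (+1); total 4.
No residual Depot→Port path; max flow = 4.
Certifying cut of size 4: {Depot→Port, Depot→x1, Depot→x2, x5→Port}.

4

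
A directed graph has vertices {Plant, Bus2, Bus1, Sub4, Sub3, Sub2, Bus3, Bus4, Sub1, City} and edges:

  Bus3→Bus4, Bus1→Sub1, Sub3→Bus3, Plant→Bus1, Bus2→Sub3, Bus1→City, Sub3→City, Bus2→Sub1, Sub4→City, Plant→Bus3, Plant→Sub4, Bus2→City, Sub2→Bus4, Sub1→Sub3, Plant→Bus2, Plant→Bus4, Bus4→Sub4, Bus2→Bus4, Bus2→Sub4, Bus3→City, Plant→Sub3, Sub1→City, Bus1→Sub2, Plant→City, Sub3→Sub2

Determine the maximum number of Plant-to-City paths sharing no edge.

Assign every edge capacity 1; by Menger, the answer equals the max flow.
Path Plant→City (+1); total 1.
Path Plant→Bus2→City (+1); total 2.
Path Plant→Bus1→City (+1); total 3.
Path Plant→Sub4→City (+1); total 4.
Path Plant→Sub3→City (+1); total 5.
Path Plant→Bus3→City (+1); total 6.
No residual Plant→City path; max flow = 6.
Certifying cut of size 6: {Plant→Bus1, Plant→Bus2, Plant→Bus3, Plant→City, Plant→Sub3, Sub4→City}.

6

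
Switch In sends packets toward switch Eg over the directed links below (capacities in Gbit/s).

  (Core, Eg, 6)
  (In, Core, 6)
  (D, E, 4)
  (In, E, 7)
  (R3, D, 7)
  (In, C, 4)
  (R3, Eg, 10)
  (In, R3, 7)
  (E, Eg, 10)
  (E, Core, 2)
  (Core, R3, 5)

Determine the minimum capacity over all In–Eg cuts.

20

Augment In→Core→Eg: bottleneck 6, flow now 6.
Augment In→R3→Eg: bottleneck 7, flow now 13.
Augment In→E→Eg: bottleneck 7, flow now 20.
No augmenting path remains; maximum flow = 20.
By max-flow min-cut, the minimum cut capacity equals the max flow.
In the residual graph, reachable from In: {In, C}.
Min-cut edges: In→Core (6), In→R3 (7), In→E (7); capacity 6 + 7 + 7 = 20.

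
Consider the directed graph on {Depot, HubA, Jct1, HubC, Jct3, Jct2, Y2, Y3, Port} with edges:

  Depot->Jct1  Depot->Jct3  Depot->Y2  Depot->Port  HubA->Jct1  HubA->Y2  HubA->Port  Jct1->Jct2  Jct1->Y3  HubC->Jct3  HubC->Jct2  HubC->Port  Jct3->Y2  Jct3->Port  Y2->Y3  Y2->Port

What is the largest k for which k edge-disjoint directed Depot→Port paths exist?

3

Assign every edge capacity 1; by Menger, the answer equals the max flow.
Path Depot→Port (+1); total 1.
Path Depot→Jct3→Port (+1); total 2.
Path Depot→Y2→Port (+1); total 3.
No residual Depot→Port path; max flow = 3.
Certifying cut of size 3: {Depot→Jct3, Depot→Port, Depot→Y2}.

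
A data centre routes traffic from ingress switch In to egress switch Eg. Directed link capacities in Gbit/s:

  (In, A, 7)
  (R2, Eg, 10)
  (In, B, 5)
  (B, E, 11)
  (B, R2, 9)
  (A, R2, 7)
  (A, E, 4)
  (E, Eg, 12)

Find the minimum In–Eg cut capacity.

Augment In→B→R2→Eg: bottleneck 5, flow now 5.
Augment In→A→R2→Eg: bottleneck 5, flow now 10.
Augment In→A→E→Eg: bottleneck 2, flow now 12.
No augmenting path remains; maximum flow = 12.
By max-flow min-cut, the minimum cut capacity equals the max flow.
In the residual graph, reachable from In: {In}.
Min-cut edges: In→B (5), In→A (7); capacity 5 + 7 = 12.

12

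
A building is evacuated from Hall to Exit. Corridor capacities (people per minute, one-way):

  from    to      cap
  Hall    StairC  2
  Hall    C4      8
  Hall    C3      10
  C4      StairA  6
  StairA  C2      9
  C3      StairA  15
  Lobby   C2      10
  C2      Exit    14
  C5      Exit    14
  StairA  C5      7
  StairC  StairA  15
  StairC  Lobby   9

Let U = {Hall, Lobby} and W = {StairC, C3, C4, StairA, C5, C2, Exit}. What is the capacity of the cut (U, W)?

30

Edges leaving {Hall, Lobby}: Hall→StairC (2), Hall→C3 (10), Hall→C4 (8), Lobby→C2 (10).
Cut capacity = 2 + 10 + 8 + 10 = 30.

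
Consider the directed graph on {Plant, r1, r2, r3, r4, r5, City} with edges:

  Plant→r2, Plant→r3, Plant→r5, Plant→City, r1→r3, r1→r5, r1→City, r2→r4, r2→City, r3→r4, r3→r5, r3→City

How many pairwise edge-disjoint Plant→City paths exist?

Assign every edge capacity 1; by Menger, the answer equals the max flow.
Path Plant→City (+1); total 1.
Path Plant→r2→City (+1); total 2.
Path Plant→r3→City (+1); total 3.
No residual Plant→City path; max flow = 3.
Certifying cut of size 3: {Plant→City, Plant→r2, Plant→r3}.

3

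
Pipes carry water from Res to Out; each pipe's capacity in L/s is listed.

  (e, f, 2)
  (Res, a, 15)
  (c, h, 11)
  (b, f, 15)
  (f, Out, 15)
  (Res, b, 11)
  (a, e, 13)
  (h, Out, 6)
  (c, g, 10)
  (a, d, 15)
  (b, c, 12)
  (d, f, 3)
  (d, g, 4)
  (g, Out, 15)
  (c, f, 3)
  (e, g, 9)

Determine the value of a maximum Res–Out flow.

Augment Res→b→f→Out: bottleneck 11, flow now 11.
Augment Res→a→d→f→Out: bottleneck 3, flow now 14.
Augment Res→a→d→g→Out: bottleneck 4, flow now 18.
Augment Res→a→e→f→Out: bottleneck 1, flow now 19.
Augment Res→a→e→g→Out: bottleneck 7, flow now 26.
No augmenting path remains; maximum flow = 26.
In the residual graph, reachable from Res: {Res}.
Min-cut edges: Res→a (15), Res→b (11); capacity 15 + 11 = 26.
This cut is saturated, so no flow can exceed 26.

26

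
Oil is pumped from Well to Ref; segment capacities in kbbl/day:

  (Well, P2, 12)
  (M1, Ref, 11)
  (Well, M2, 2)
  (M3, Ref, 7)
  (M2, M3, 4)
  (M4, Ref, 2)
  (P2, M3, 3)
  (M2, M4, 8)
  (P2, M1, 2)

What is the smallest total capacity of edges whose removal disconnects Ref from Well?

Augment Well→P2→M1→Ref: bottleneck 2, flow now 2.
Augment Well→P2→M3→Ref: bottleneck 3, flow now 5.
Augment Well→M2→M4→Ref: bottleneck 2, flow now 7.
No augmenting path remains; maximum flow = 7.
By max-flow min-cut, the minimum cut capacity equals the max flow.
In the residual graph, reachable from Well: {Well, P2}.
Min-cut edges: Well→M2 (2), P2→M1 (2), P2→M3 (3); capacity 2 + 2 + 3 = 7.

7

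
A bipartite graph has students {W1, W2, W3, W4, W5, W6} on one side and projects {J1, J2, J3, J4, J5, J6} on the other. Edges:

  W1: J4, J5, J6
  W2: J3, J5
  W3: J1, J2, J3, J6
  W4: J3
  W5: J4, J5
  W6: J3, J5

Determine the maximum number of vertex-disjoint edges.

Unit-capacity flow: source→left, listed edges, right→sink; max matching = max flow.
Augmenting path W1→J4 (+1); matched 1.
Augmenting path W2→J3 (+1); matched 2.
Augmenting path W3→J1 (+1); matched 3.
Augmenting path W5→J5 (+1); matched 4.
Augmenting path W6→J5→W5→J4→W1→J6 (+1); matched 5.
No augmenting path remains; maximum matching = 5.
König certificate: {W1, W3, W5, J3, J5} is a vertex cover of size 5 (every listed pair touches it), so no matching can be larger.

5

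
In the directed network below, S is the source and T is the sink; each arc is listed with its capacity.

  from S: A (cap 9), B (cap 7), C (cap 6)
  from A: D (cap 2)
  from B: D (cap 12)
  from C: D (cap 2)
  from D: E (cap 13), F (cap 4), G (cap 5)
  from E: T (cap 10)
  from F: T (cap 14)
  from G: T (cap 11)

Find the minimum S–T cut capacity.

Augment S→A→D→E→T: bottleneck 2, flow now 2.
Augment S→B→D→E→T: bottleneck 7, flow now 9.
Augment S→C→D→E→T: bottleneck 1, flow now 10.
Augment S→C→D→F→T: bottleneck 1, flow now 11.
No augmenting path remains; maximum flow = 11.
By max-flow min-cut, the minimum cut capacity equals the max flow.
In the residual graph, reachable from S: {S, A, C}.
Min-cut edges: S→B (7), A→D (2), C→D (2); capacity 7 + 2 + 2 = 11.

11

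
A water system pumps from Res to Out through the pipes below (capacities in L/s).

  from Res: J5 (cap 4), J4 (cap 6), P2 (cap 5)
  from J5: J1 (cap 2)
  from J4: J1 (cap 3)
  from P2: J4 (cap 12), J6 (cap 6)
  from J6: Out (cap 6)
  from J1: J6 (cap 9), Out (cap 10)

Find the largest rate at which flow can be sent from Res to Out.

Augment Res→J5→J1→Out: bottleneck 2, flow now 2.
Augment Res→J4→J1→Out: bottleneck 3, flow now 5.
Augment Res→P2→J6→Out: bottleneck 5, flow now 10.
No augmenting path remains; maximum flow = 10.
In the residual graph, reachable from Res: {Res, J5, J4}.
Min-cut edges: Res→P2 (5), J5→J1 (2), J4→J1 (3); capacity 5 + 2 + 3 = 10.
This cut is saturated, so no flow can exceed 10.

10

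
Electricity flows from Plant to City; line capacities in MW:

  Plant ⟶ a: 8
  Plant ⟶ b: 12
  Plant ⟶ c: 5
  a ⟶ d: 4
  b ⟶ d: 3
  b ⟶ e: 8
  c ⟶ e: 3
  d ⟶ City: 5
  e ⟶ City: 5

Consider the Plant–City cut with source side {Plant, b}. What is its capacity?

24

Edges leaving {Plant, b}: Plant→a (8), Plant→c (5), b→d (3), b→e (8).
Cut capacity = 8 + 5 + 3 + 8 = 24.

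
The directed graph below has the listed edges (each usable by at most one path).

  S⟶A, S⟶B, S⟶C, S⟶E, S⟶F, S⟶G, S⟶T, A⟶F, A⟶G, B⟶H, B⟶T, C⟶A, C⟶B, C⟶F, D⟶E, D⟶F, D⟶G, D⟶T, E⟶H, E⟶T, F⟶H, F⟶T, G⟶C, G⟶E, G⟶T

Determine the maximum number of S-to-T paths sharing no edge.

5

Assign every edge capacity 1; by Menger, the answer equals the max flow.
Path S→T (+1); total 1.
Path S→B→T (+1); total 2.
Path S→E→T (+1); total 3.
Path S→F→T (+1); total 4.
Path S→G→T (+1); total 5.
No residual S→T path; max flow = 5.
Certifying cut of size 5: {B→T, E→T, F→T, G→T, S→T}.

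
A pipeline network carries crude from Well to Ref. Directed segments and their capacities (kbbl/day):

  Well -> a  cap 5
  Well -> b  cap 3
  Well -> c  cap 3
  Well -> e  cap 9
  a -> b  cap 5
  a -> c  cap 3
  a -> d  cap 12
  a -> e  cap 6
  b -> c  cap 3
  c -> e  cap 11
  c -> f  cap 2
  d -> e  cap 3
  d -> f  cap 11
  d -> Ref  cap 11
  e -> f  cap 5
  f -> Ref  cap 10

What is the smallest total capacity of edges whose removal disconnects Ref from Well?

Augment Well→a→d→Ref: bottleneck 5, flow now 5.
Augment Well→c→f→Ref: bottleneck 2, flow now 7.
Augment Well→e→f→Ref: bottleneck 5, flow now 12.
No augmenting path remains; maximum flow = 12.
By max-flow min-cut, the minimum cut capacity equals the max flow.
In the residual graph, reachable from Well: {Well, b, c, e}.
Min-cut edges: Well→a (5), c→f (2), e→f (5); capacity 5 + 2 + 5 = 12.

12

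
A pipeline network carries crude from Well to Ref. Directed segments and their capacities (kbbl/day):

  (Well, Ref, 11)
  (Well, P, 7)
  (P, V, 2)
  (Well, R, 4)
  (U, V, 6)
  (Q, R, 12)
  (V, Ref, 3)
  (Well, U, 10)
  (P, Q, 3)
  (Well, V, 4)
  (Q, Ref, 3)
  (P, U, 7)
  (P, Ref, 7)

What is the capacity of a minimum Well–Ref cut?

21

Augment Well→Ref: bottleneck 11, flow now 11.
Augment Well→P→Ref: bottleneck 7, flow now 18.
Augment Well→V→Ref: bottleneck 3, flow now 21.
No augmenting path remains; maximum flow = 21.
By max-flow min-cut, the minimum cut capacity equals the max flow.
In the residual graph, reachable from Well: {Well, R, U, V}.
Min-cut edges: Well→P (7), Well→Ref (11), V→Ref (3); capacity 7 + 11 + 3 = 21.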